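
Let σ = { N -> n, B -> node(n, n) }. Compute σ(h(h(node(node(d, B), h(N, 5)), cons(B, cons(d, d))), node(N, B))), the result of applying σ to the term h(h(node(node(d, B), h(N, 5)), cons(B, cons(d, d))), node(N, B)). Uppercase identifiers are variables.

h(h(node(node(d, node(n, n)), h(n, 5)), cons(node(n, n), cons(d, d))), node(n, node(n, n)))

Replace each occurrence of N with n.
Replace each occurrence of B with node(n, n).
Result: h(h(node(node(d, node(n, n)), h(n, 5)), cons(node(n, n), cons(d, d))), node(n, node(n, n))).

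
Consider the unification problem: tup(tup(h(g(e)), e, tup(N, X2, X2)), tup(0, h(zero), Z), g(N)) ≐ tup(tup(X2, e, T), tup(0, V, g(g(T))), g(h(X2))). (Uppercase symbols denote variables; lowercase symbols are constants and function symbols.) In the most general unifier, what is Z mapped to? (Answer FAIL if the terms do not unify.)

g(g(tup(h(h(g(e))), h(g(e)), h(g(e)))))

Decompose tup/3: tup(h(g(e)), e, tup(N, X2, X2)) ≐ tup(X2, e, T),  tup(0, h(zero), Z) ≐ tup(0, V, g(g(T))),  g(N) ≐ g(h(X2)).
Decompose tup/3: h(g(e)) ≐ X2,  e ≐ e,  tup(N, X2, X2) ≐ T.
Bind X2 := h(g(e)); substituting into the 2 remaining equations that mention X2 gives: tup(N, h(g(e)), h(g(e))) ≐ T,  g(N) ≐ g(h(h(g(e)))).
Delete trivial equation e ≐ e.
Bind T := tup(N, h(g(e)), h(g(e))); substituting into the one remaining equation that mentions T gives: tup(0, h(zero), Z) ≐ tup(0, V, g(g(tup(N, h(g(e)), h(g(e)))))).
Decompose tup/3: 0 ≐ 0,  h(zero) ≐ V,  Z ≐ g(g(tup(N, h(g(e)), h(g(e))))).
Delete trivial equation 0 ≐ 0.
Bind V := h(zero); no other remaining equation mentions V.
Bind Z := g(g(tup(N, h(g(e)), h(g(e))))); no other remaining equation mentions Z.
Decompose g/1: N ≐ h(h(g(e))).
Bind N := h(h(g(e))). Substituting into the earlier bindings gives T := tup(h(h(g(e))), h(g(e)), h(g(e))), Z := g(g(tup(h(h(g(e))), h(g(e)), h(g(e))))).
MGU = { X2 -> h(g(e)), T -> tup(h(h(g(e))), h(g(e)), h(g(e))), V -> h(zero), Z -> g(g(tup(h(h(g(e))), h(g(e)), h(g(e))))), N -> h(h(g(e))) }, so Z -> g(g(tup(h(h(g(e))), h(g(e)), h(g(e))))).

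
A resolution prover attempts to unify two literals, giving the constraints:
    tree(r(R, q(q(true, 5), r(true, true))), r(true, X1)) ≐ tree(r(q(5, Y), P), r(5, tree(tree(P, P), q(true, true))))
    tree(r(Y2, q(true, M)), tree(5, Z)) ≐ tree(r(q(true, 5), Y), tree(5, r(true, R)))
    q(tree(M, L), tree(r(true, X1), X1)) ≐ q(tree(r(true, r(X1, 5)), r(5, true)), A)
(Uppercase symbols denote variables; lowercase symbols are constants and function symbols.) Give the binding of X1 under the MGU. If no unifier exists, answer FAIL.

FAIL

Decompose tree/2: r(R, q(q(true, 5), r(true, true))) ≐ r(q(5, Y), P),  r(true, X1) ≐ r(5, tree(tree(P, P), q(true, true))).
Decompose r/2: R ≐ q(5, Y),  q(q(true, 5), r(true, true)) ≐ P.
Bind R := q(5, Y); substituting into the one remaining equation that mentions R gives: tree(r(Y2, q(true, M)), tree(5, Z)) ≐ tree(r(q(true, 5), Y), tree(5, r(true, q(5, Y)))).
Bind P := q(q(true, 5), r(true, true)); substituting into the one remaining equation that mentions P gives: r(true, X1) ≐ r(5, tree(tree(q(q(true, 5), r(true, true)), q(q(true, 5), r(true, true))), q(true, true))).
Decompose r/2: true ≐ 5,  X1 ≐ tree(tree(q(q(true, 5), r(true, true)), q(q(true, 5), r(true, true))), q(true, true)).
Clash: constants true and 5 differ; no unifier exists.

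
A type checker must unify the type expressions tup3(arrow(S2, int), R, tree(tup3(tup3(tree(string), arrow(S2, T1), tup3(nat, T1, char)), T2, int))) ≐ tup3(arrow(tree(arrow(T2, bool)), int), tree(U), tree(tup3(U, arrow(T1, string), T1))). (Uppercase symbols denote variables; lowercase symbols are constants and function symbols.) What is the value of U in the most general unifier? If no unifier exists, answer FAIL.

Decompose tup3/3: arrow(S2, int) ≐ arrow(tree(arrow(T2, bool)), int),  R ≐ tree(U),  tree(tup3(tup3(tree(string), arrow(S2, T1), tup3(nat, T1, char)), T2, int)) ≐ tree(tup3(U, arrow(T1, string), T1)).
Decompose arrow/2: S2 ≐ tree(arrow(T2, bool)),  int ≐ int.
Bind S2 := tree(arrow(T2, bool)); substituting into the one remaining equation that mentions S2 gives: tree(tup3(tup3(tree(string), arrow(tree(arrow(T2, bool)), T1), tup3(nat, T1, char)), T2, int)) ≐ tree(tup3(U, arrow(T1, string), T1)).
Delete trivial equation int ≐ int.
Bind R := tree(U); no other remaining equation mentions R.
Decompose tree/1: tup3(tup3(tree(string), arrow(tree(arrow(T2, bool)), T1), tup3(nat, T1, char)), T2, int) ≐ tup3(U, arrow(T1, string), T1).
Decompose tup3/3: tup3(tree(string), arrow(tree(arrow(T2, bool)), T1), tup3(nat, T1, char)) ≐ U,  T2 ≐ arrow(T1, string),  int ≐ T1.
Bind U := tup3(tree(string), arrow(tree(arrow(T2, bool)), T1), tup3(nat, T1, char)); no other remaining equation mentions U. Substituting into the earlier binding gives R := tree(tup3(tree(string), arrow(tree(arrow(T2, bool)), T1), tup3(nat, T1, char))).
Bind T2 := arrow(T1, string); no other remaining equation mentions T2. Substituting into the earlier bindings gives S2 := tree(arrow(arrow(T1, string), bool)), R := tree(tup3(tree(string), arrow(tree(arrow(arrow(T1, string), bool)), T1), tup3(nat, T1, char))), U := tup3(tree(string), arrow(tree(arrow(arrow(T1, string), bool)), T1), tup3(nat, T1, char)).
Bind T1 := int. Substituting into the earlier bindings gives S2 := tree(arrow(arrow(int, string), bool)), R := tree(tup3(tree(string), arrow(tree(arrow(arrow(int, string), bool)), int), tup3(nat, int, char))), U := tup3(tree(string), arrow(tree(arrow(arrow(int, string), bool)), int), tup3(nat, int, char)), T2 := arrow(int, string).
MGU = { S2 := tree(arrow(arrow(int, string), bool)), R := tree(tup3(tree(string), arrow(tree(arrow(arrow(int, string), bool)), int), tup3(nat, int, char))), U := tup3(tree(string), arrow(tree(arrow(arrow(int, string), bool)), int), tup3(nat, int, char)), T2 := arrow(int, string), T1 := int }, so U := tup3(tree(string), arrow(tree(arrow(arrow(int, string), bool)), int), tup3(nat, int, char)).

tup3(tree(string), arrow(tree(arrow(arrow(int, string), bool)), int), tup3(nat, int, char))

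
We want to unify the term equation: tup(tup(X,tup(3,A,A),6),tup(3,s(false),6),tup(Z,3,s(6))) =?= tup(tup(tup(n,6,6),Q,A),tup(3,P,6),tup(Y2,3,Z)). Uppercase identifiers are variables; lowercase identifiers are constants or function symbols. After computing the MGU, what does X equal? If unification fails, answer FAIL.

tup(n,6,6)

Decompose tup/3: tup(X,tup(3,A,A),6) =?= tup(tup(n,6,6),Q,A),  tup(3,s(false),6) =?= tup(3,P,6),  tup(Z,3,s(6)) =?= tup(Y2,3,Z).
Decompose tup/3: X =?= tup(n,6,6),  tup(3,A,A) =?= Q,  6 =?= A.
Bind X := tup(n,6,6); no other remaining equation mentions X.
Bind Q := tup(3,A,A); no other remaining equation mentions Q.
Bind A := 6; no other remaining equation mentions A. Substituting into the earlier binding gives Q := tup(3,6,6).
Decompose tup/3: 3 =?= 3,  s(false) =?= P,  6 =?= 6.
Delete trivial equation 3 =?= 3.
Bind P := s(false); no other remaining equation mentions P.
Delete trivial equation 6 =?= 6.
Decompose tup/3: Z =?= Y2,  3 =?= 3,  s(6) =?= Z.
Bind Z := Y2; substituting into the one remaining equation that mentions Z gives: s(6) =?= Y2.
Delete trivial equation 3 =?= 3.
Bind Y2 := s(6). Substituting into the earlier binding gives Z := s(6).
MGU = { X -> tup(n,6,6), Q -> tup(3,6,6), A -> 6, P -> s(false), Z -> s(6), Y2 -> s(6) }, so X -> tup(n,6,6).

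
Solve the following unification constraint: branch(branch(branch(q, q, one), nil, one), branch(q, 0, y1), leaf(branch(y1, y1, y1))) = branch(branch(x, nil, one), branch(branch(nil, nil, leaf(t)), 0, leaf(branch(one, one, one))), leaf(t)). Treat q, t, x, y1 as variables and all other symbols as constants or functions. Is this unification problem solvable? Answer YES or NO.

Decompose branch/3: branch(branch(q, q, one), nil, one) = branch(x, nil, one),  branch(q, 0, y1) = branch(branch(nil, nil, leaf(t)), 0, leaf(branch(one, one, one))),  leaf(branch(y1, y1, y1)) = leaf(t).
Decompose branch/3: branch(q, q, one) = x,  nil = nil,  one = one.
Bind x := branch(q, q, one); no other remaining equation mentions x.
Delete trivial equation nil = nil.
Delete trivial equation one = one.
Decompose branch/3: q = branch(nil, nil, leaf(t)),  0 = 0,  y1 = leaf(branch(one, one, one)).
Bind q := branch(nil, nil, leaf(t)); no other remaining equation mentions q. Substituting into the earlier binding gives x := branch(branch(nil, nil, leaf(t)), branch(nil, nil, leaf(t)), one).
Delete trivial equation 0 = 0.
Bind y1 := leaf(branch(one, one, one)); substituting into the remaining equation gives: leaf(branch(leaf(branch(one, one, one)), leaf(branch(one, one, one)), leaf(branch(one, one, one)))) = leaf(t).
Decompose leaf/1: branch(leaf(branch(one, one, one)), leaf(branch(one, one, one)), leaf(branch(one, one, one))) = t.
Bind t := branch(leaf(branch(one, one, one)), leaf(branch(one, one, one)), leaf(branch(one, one, one))). Substituting into the earlier bindings gives x := branch(branch(nil, nil, leaf(branch(leaf(branch(one, one, one)), leaf(branch(one, one, one)), leaf(branch(one, one, one))))), branch(nil, nil, leaf(branch(leaf(branch(one, one, one)), leaf(branch(one, one, one)), leaf(branch(one, one, one))))), one), q := branch(nil, nil, leaf(branch(leaf(branch(one, one, one)), leaf(branch(one, one, one)), leaf(branch(one, one, one))))).
No equations remain and no clash or occurs-check failure arose, so a unifier exists.

YES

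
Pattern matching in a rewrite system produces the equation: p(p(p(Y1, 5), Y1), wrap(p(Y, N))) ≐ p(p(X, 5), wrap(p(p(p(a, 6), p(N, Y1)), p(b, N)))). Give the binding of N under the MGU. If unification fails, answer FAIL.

FAIL

Decompose p/2: p(p(Y1, 5), Y1) ≐ p(X, 5),  wrap(p(Y, N)) ≐ wrap(p(p(p(a, 6), p(N, Y1)), p(b, N))).
Decompose p/2: p(Y1, 5) ≐ X,  Y1 ≐ 5.
Bind X := p(Y1, 5); no other remaining equation mentions X.
Bind Y1 := 5; substituting into the remaining equation gives: wrap(p(Y, N)) ≐ wrap(p(p(p(a, 6), p(N, 5)), p(b, N))). Substituting into the earlier binding gives X := p(5, 5).
Decompose wrap/1: p(Y, N) ≐ p(p(p(a, 6), p(N, 5)), p(b, N)).
Decompose p/2: Y ≐ p(p(a, 6), p(N, 5)),  N ≐ p(b, N).
Bind Y := p(p(a, 6), p(N, 5)); no other remaining equation mentions Y.
Occurs check fails: N occurs in p(b, N); the equation N ≐ p(b, N) has no finite solution.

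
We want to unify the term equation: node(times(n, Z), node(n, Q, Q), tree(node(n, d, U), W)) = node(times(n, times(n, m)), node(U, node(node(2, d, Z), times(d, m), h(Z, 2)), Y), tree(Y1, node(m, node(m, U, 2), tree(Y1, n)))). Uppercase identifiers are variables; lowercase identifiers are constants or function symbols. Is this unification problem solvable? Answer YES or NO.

Decompose node/3: times(n, Z) = times(n, times(n, m)),  node(n, Q, Q) = node(U, node(node(2, d, Z), times(d, m), h(Z, 2)), Y),  tree(node(n, d, U), W) = tree(Y1, node(m, node(m, U, 2), tree(Y1, n))).
Decompose times/2: n = n,  Z = times(n, m).
Delete trivial equation n = n.
Bind Z := times(n, m); substituting into the one remaining equation that mentions Z gives: node(n, Q, Q) = node(U, node(node(2, d, times(n, m)), times(d, m), h(times(n, m), 2)), Y).
Decompose node/3: n = U,  Q = node(node(2, d, times(n, m)), times(d, m), h(times(n, m), 2)),  Q = Y.
Bind U := n; substituting into the one remaining equation that mentions U gives: tree(node(n, d, n), W) = tree(Y1, node(m, node(m, n, 2), tree(Y1, n))).
Bind Q := node(node(2, d, times(n, m)), times(d, m), h(times(n, m), 2)); substituting into the one remaining equation that mentions Q gives: node(node(2, d, times(n, m)), times(d, m), h(times(n, m), 2)) = Y.
Bind Y := node(node(2, d, times(n, m)), times(d, m), h(times(n, m), 2)); no other remaining equation mentions Y.
Decompose tree/2: node(n, d, n) = Y1,  W = node(m, node(m, n, 2), tree(Y1, n)).
Bind Y1 := node(n, d, n); substituting into the remaining equation gives: W = node(m, node(m, n, 2), tree(node(n, d, n), n)).
Bind W := node(m, node(m, n, 2), tree(node(n, d, n), n)).
No equations remain and no clash or occurs-check failure arose, so a unifier exists.

YES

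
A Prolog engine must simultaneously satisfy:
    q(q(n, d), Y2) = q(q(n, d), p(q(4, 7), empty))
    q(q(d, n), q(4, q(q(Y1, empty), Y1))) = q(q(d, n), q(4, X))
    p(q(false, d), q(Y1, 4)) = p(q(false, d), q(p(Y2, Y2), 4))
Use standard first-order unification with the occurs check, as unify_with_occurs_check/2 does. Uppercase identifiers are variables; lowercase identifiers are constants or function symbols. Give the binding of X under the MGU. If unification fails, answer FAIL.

Decompose q/2: q(n, d) = q(n, d),  Y2 = p(q(4, 7), empty).
Delete trivial equation q(n, d) = q(n, d).
Bind Y2 := p(q(4, 7), empty); substituting into the one remaining equation that mentions Y2 gives: p(q(false, d), q(Y1, 4)) = p(q(false, d), q(p(p(q(4, 7), empty), p(q(4, 7), empty)), 4)).
Decompose q/2: q(d, n) = q(d, n),  q(4, q(q(Y1, empty), Y1)) = q(4, X).
Delete trivial equation q(d, n) = q(d, n).
Decompose q/2: 4 = 4,  q(q(Y1, empty), Y1) = X.
Delete trivial equation 4 = 4.
Bind X := q(q(Y1, empty), Y1); no other remaining equation mentions X.
Decompose p/2: q(false, d) = q(false, d),  q(Y1, 4) = q(p(p(q(4, 7), empty), p(q(4, 7), empty)), 4).
Delete trivial equation q(false, d) = q(false, d).
Decompose q/2: Y1 = p(p(q(4, 7), empty), p(q(4, 7), empty)),  4 = 4.
Bind Y1 := p(p(q(4, 7), empty), p(q(4, 7), empty)); no other remaining equation mentions Y1. Substituting into the earlier binding gives X := q(q(p(p(q(4, 7), empty), p(q(4, 7), empty)), empty), p(p(q(4, 7), empty), p(q(4, 7), empty))).
Delete trivial equation 4 = 4.
MGU = { Y2 = p(q(4, 7), empty), X = q(q(p(p(q(4, 7), empty), p(q(4, 7), empty)), empty), p(p(q(4, 7), empty), p(q(4, 7), empty))), Y1 = p(p(q(4, 7), empty), p(q(4, 7), empty)) }, so X = q(q(p(p(q(4, 7), empty), p(q(4, 7), empty)), empty), p(p(q(4, 7), empty), p(q(4, 7), empty))).

q(q(p(p(q(4, 7), empty), p(q(4, 7), empty)), empty), p(p(q(4, 7), empty), p(q(4, 7), empty)))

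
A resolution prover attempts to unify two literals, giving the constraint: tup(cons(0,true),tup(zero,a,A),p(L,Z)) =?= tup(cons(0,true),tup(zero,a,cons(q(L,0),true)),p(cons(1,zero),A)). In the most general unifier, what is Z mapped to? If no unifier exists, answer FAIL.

cons(q(cons(1,zero),0),true)

Decompose tup/3: cons(0,true) =?= cons(0,true),  tup(zero,a,A) =?= tup(zero,a,cons(q(L,0),true)),  p(L,Z) =?= p(cons(1,zero),A).
Delete trivial equation cons(0,true) =?= cons(0,true).
Decompose tup/3: zero =?= zero,  a =?= a,  A =?= cons(q(L,0),true).
Delete trivial equation zero =?= zero.
Delete trivial equation a =?= a.
Bind A := cons(q(L,0),true); substituting into the remaining equation gives: p(L,Z) =?= p(cons(1,zero),cons(q(L,0),true)).
Decompose p/2: L =?= cons(1,zero),  Z =?= cons(q(L,0),true).
Bind L := cons(1,zero); substituting into the remaining equation gives: Z =?= cons(q(cons(1,zero),0),true). Substituting into the earlier binding gives A := cons(q(cons(1,zero),0),true).
Bind Z := cons(q(cons(1,zero),0),true).
MGU = { A ↦ cons(q(cons(1,zero),0),true), L ↦ cons(1,zero), Z ↦ cons(q(cons(1,zero),0),true) }, so Z ↦ cons(q(cons(1,zero),0),true).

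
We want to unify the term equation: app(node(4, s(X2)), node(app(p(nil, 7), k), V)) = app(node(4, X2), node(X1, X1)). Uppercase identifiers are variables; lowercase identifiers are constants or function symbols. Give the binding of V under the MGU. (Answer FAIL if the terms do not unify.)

Decompose app/2: node(4, s(X2)) = node(4, X2),  node(app(p(nil, 7), k), V) = node(X1, X1).
Decompose node/2: 4 = 4,  s(X2) = X2.
Delete trivial equation 4 = 4.
Occurs check fails: X2 occurs in s(X2); the equation X2 = s(X2) has no finite solution.

FAIL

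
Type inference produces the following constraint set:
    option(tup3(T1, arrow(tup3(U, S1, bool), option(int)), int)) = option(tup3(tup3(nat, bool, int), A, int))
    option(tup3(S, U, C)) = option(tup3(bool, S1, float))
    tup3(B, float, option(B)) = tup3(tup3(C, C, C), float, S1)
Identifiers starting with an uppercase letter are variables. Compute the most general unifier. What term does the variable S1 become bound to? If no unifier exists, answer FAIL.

Decompose option/1: tup3(T1, arrow(tup3(U, S1, bool), option(int)), int) = tup3(tup3(nat, bool, int), A, int).
Decompose tup3/3: T1 = tup3(nat, bool, int),  arrow(tup3(U, S1, bool), option(int)) = A,  int = int.
Bind T1 := tup3(nat, bool, int); no other remaining equation mentions T1.
Bind A := arrow(tup3(U, S1, bool), option(int)); no other remaining equation mentions A.
Delete trivial equation int = int.
Decompose option/1: tup3(S, U, C) = tup3(bool, S1, float).
Decompose tup3/3: S = bool,  U = S1,  C = float.
Bind S := bool; no other remaining equation mentions S.
Bind U := S1; no other remaining equation mentions U. Substituting into the earlier binding gives A := arrow(tup3(S1, S1, bool), option(int)).
Bind C := float; substituting into the remaining equation gives: tup3(B, float, option(B)) = tup3(tup3(float, float, float), float, S1).
Decompose tup3/3: B = tup3(float, float, float),  float = float,  option(B) = S1.
Bind B := tup3(float, float, float); substituting into the one remaining equation that mentions B gives: option(tup3(float, float, float)) = S1.
Delete trivial equation float = float.
Bind S1 := option(tup3(float, float, float)). Substituting into the earlier bindings gives A := arrow(tup3(option(tup3(float, float, float)), option(tup3(float, float, float)), bool), option(int)), U := option(tup3(float, float, float)).
MGU = { T1 ↦ tup3(nat, bool, int), A ↦ arrow(tup3(option(tup3(float, float, float)), option(tup3(float, float, float)), bool), option(int)), S ↦ bool, U ↦ option(tup3(float, float, float)), C ↦ float, B ↦ tup3(float, float, float), S1 ↦ option(tup3(float, float, float)) }, so S1 ↦ option(tup3(float, float, float)).

option(tup3(float, float, float))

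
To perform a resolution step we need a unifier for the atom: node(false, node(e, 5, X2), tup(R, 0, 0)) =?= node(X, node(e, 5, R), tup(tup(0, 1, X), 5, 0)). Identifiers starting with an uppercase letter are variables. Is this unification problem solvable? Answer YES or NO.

NO

Decompose node/3: false =?= X,  node(e, 5, X2) =?= node(e, 5, R),  tup(R, 0, 0) =?= tup(tup(0, 1, X), 5, 0).
Bind X := false; substituting into the one remaining equation that mentions X gives: tup(R, 0, 0) =?= tup(tup(0, 1, false), 5, 0).
Decompose node/3: e =?= e,  5 =?= 5,  X2 =?= R.
Delete trivial equation e =?= e.
Delete trivial equation 5 =?= 5.
Bind X2 := R; no other remaining equation mentions X2.
Decompose tup/3: R =?= tup(0, 1, false),  0 =?= 5,  0 =?= 0.
Bind R := tup(0, 1, false); no other remaining equation mentions R. Substituting into the earlier binding gives X2 := tup(0, 1, false).
Clash: constants 0 and 5 differ; no unifier exists.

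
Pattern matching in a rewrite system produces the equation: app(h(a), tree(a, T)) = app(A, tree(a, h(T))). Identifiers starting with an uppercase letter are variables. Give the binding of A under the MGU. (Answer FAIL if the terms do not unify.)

Decompose app/2: h(a) = A,  tree(a, T) = tree(a, h(T)).
Bind A := h(a); no other remaining equation mentions A.
Decompose tree/2: a = a,  T = h(T).
Delete trivial equation a = a.
Occurs check fails: T occurs in h(T); the equation T = h(T) has no finite solution.

FAIL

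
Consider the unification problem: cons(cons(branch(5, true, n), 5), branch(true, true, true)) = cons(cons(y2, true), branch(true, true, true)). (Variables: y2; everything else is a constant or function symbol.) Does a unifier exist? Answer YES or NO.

NO

Decompose cons/2: cons(branch(5, true, n), 5) = cons(y2, true),  branch(true, true, true) = branch(true, true, true).
Decompose cons/2: branch(5, true, n) = y2,  5 = true.
Bind y2 := branch(5, true, n); no other remaining equation mentions y2.
Clash: constants 5 and true differ; no unifier exists.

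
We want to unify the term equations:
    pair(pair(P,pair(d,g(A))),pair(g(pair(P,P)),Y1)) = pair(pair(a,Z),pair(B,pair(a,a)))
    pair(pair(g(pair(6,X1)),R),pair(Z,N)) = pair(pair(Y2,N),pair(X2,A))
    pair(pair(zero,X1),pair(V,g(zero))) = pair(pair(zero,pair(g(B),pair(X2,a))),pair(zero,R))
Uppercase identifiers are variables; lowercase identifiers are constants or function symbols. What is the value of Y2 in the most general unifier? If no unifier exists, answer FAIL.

Decompose pair/2: pair(P,pair(d,g(A))) = pair(a,Z),  pair(g(pair(P,P)),Y1) = pair(B,pair(a,a)).
Decompose pair/2: P = a,  pair(d,g(A)) = Z.
Bind P := a; substituting into the one remaining equation that mentions P gives: pair(g(pair(a,a)),Y1) = pair(B,pair(a,a)).
Bind Z := pair(d,g(A)); substituting into the one remaining equation that mentions Z gives: pair(pair(g(pair(6,X1)),R),pair(pair(d,g(A)),N)) = pair(pair(Y2,N),pair(X2,A)).
Decompose pair/2: g(pair(a,a)) = B,  Y1 = pair(a,a).
Bind B := g(pair(a,a)); substituting into the one remaining equation that mentions B gives: pair(pair(zero,X1),pair(V,g(zero))) = pair(pair(zero,pair(g(g(pair(a,a))),pair(X2,a))),pair(zero,R)).
Bind Y1 := pair(a,a); no other remaining equation mentions Y1.
Decompose pair/2: pair(g(pair(6,X1)),R) = pair(Y2,N),  pair(pair(d,g(A)),N) = pair(X2,A).
Decompose pair/2: g(pair(6,X1)) = Y2,  R = N.
Bind Y2 := g(pair(6,X1)); no other remaining equation mentions Y2.
Bind R := N; substituting into the one remaining equation that mentions R gives: pair(pair(zero,X1),pair(V,g(zero))) = pair(pair(zero,pair(g(g(pair(a,a))),pair(X2,a))),pair(zero,N)).
Decompose pair/2: pair(d,g(A)) = X2,  N = A.
Bind X2 := pair(d,g(A)); substituting into the one remaining equation that mentions X2 gives: pair(pair(zero,X1),pair(V,g(zero))) = pair(pair(zero,pair(g(g(pair(a,a))),pair(pair(d,g(A)),a))),pair(zero,N)).
Bind N := A; substituting into the remaining equation gives: pair(pair(zero,X1),pair(V,g(zero))) = pair(pair(zero,pair(g(g(pair(a,a))),pair(pair(d,g(A)),a))),pair(zero,A)). Substituting into the earlier binding gives R := A.
Decompose pair/2: pair(zero,X1) = pair(zero,pair(g(g(pair(a,a))),pair(pair(d,g(A)),a))),  pair(V,g(zero)) = pair(zero,A).
Decompose pair/2: zero = zero,  X1 = pair(g(g(pair(a,a))),pair(pair(d,g(A)),a)).
Delete trivial equation zero = zero.
Bind X1 := pair(g(g(pair(a,a))),pair(pair(d,g(A)),a)); no other remaining equation mentions X1. Substituting into the earlier binding gives Y2 := g(pair(6,pair(g(g(pair(a,a))),pair(pair(d,g(A)),a)))).
Decompose pair/2: V = zero,  g(zero) = A.
Bind V := zero; no other remaining equation mentions V.
Bind A := g(zero). Substituting into the earlier bindings gives Z := pair(d,g(g(zero))), Y2 := g(pair(6,pair(g(g(pair(a,a))),pair(pair(d,g(g(zero))),a)))), R := g(zero), X2 := pair(d,g(g(zero))), N := g(zero), X1 := pair(g(g(pair(a,a))),pair(pair(d,g(g(zero))),a)).
MGU = { P := a, Z := pair(d,g(g(zero))), B := g(pair(a,a)), Y1 := pair(a,a), Y2 := g(pair(6,pair(g(g(pair(a,a))),pair(pair(d,g(g(zero))),a)))), R := g(zero), X2 := pair(d,g(g(zero))), N := g(zero), X1 := pair(g(g(pair(a,a))),pair(pair(d,g(g(zero))),a)), V := zero, A := g(zero) }, so Y2 := g(pair(6,pair(g(g(pair(a,a))),pair(pair(d,g(g(zero))),a)))).

g(pair(6,pair(g(g(pair(a,a))),pair(pair(d,g(g(zero))),a))))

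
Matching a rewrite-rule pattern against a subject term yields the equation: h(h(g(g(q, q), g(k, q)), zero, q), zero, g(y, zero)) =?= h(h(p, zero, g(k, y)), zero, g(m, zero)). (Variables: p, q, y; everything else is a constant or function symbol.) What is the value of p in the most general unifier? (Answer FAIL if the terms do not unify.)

Decompose h/3: h(g(g(q, q), g(k, q)), zero, q) =?= h(p, zero, g(k, y)),  zero =?= zero,  g(y, zero) =?= g(m, zero).
Decompose h/3: g(g(q, q), g(k, q)) =?= p,  zero =?= zero,  q =?= g(k, y).
Bind p := g(g(q, q), g(k, q)); no other remaining equation mentions p.
Delete trivial equation zero =?= zero.
Bind q := g(k, y); no other remaining equation mentions q. Substituting into the earlier binding gives p := g(g(g(k, y), g(k, y)), g(k, g(k, y))).
Delete trivial equation zero =?= zero.
Decompose g/2: y =?= m,  zero =?= zero.
Bind y := m; no other remaining equation mentions y. Substituting into the earlier bindings gives p := g(g(g(k, m), g(k, m)), g(k, g(k, m))), q := g(k, m).
Delete trivial equation zero =?= zero.
MGU = { p -> g(g(g(k, m), g(k, m)), g(k, g(k, m))), q -> g(k, m), y -> m }, so p -> g(g(g(k, m), g(k, m)), g(k, g(k, m))).

g(g(g(k, m), g(k, m)), g(k, g(k, m)))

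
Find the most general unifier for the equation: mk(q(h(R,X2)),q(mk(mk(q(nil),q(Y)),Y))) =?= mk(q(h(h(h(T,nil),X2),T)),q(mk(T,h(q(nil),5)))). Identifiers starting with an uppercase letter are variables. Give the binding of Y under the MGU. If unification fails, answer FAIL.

Decompose mk/2: q(h(R,X2)) =?= q(h(h(h(T,nil),X2),T)),  q(mk(mk(q(nil),q(Y)),Y)) =?= q(mk(T,h(q(nil),5))).
Decompose q/1: h(R,X2) =?= h(h(h(T,nil),X2),T).
Decompose h/2: R =?= h(h(T,nil),X2),  X2 =?= T.
Bind R := h(h(T,nil),X2); no other remaining equation mentions R.
Bind X2 := T; no other remaining equation mentions X2. Substituting into the earlier binding gives R := h(h(T,nil),T).
Decompose q/1: mk(mk(q(nil),q(Y)),Y) =?= mk(T,h(q(nil),5)).
Decompose mk/2: mk(q(nil),q(Y)) =?= T,  Y =?= h(q(nil),5).
Bind T := mk(q(nil),q(Y)); no other remaining equation mentions T. Substituting into the earlier bindings gives R := h(h(mk(q(nil),q(Y)),nil),mk(q(nil),q(Y))), X2 := mk(q(nil),q(Y)).
Bind Y := h(q(nil),5). Substituting into the earlier bindings gives R := h(h(mk(q(nil),q(h(q(nil),5))),nil),mk(q(nil),q(h(q(nil),5)))), X2 := mk(q(nil),q(h(q(nil),5))), T := mk(q(nil),q(h(q(nil),5))).
MGU = { R -> h(h(mk(q(nil),q(h(q(nil),5))),nil),mk(q(nil),q(h(q(nil),5)))), X2 -> mk(q(nil),q(h(q(nil),5))), T -> mk(q(nil),q(h(q(nil),5))), Y -> h(q(nil),5) }, so Y -> h(q(nil),5).

h(q(nil),5)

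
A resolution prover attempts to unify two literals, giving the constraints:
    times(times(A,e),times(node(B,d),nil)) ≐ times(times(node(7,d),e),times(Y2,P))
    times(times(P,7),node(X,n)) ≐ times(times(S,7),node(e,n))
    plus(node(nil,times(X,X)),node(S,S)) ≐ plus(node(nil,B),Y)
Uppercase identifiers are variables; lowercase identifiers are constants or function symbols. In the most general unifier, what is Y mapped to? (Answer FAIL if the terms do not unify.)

Decompose times/2: times(A,e) ≐ times(node(7,d),e),  times(node(B,d),nil) ≐ times(Y2,P).
Decompose times/2: A ≐ node(7,d),  e ≐ e.
Bind A := node(7,d); no other remaining equation mentions A.
Delete trivial equation e ≐ e.
Decompose times/2: node(B,d) ≐ Y2,  nil ≐ P.
Bind Y2 := node(B,d); no other remaining equation mentions Y2.
Bind P := nil; substituting into the one remaining equation that mentions P gives: times(times(nil,7),node(X,n)) ≐ times(times(S,7),node(e,n)).
Decompose times/2: times(nil,7) ≐ times(S,7),  node(X,n) ≐ node(e,n).
Decompose times/2: nil ≐ S,  7 ≐ 7.
Bind S := nil; substituting into the one remaining equation that mentions S gives: plus(node(nil,times(X,X)),node(nil,nil)) ≐ plus(node(nil,B),Y).
Delete trivial equation 7 ≐ 7.
Decompose node/2: X ≐ e,  n ≐ n.
Bind X := e; substituting into the one remaining equation that mentions X gives: plus(node(nil,times(e,e)),node(nil,nil)) ≐ plus(node(nil,B),Y).
Delete trivial equation n ≐ n.
Decompose plus/2: node(nil,times(e,e)) ≐ node(nil,B),  node(nil,nil) ≐ Y.
Decompose node/2: nil ≐ nil,  times(e,e) ≐ B.
Delete trivial equation nil ≐ nil.
Bind B := times(e,e); no other remaining equation mentions B. Substituting into the earlier binding gives Y2 := node(times(e,e),d).
Bind Y := node(nil,nil).
MGU = { A -> node(7,d), Y2 -> node(times(e,e),d), P -> nil, S -> nil, X -> e, B -> times(e,e), Y -> node(nil,nil) }, so Y -> node(nil,nil).

node(nil,nil)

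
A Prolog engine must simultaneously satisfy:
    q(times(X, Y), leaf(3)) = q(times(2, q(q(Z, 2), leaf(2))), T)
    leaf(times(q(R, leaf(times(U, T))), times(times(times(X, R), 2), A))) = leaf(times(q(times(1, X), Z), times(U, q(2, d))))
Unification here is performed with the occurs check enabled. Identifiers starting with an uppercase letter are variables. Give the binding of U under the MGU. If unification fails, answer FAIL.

times(times(2, times(1, 2)), 2)

Decompose q/2: times(X, Y) = times(2, q(q(Z, 2), leaf(2))),  leaf(3) = T.
Decompose times/2: X = 2,  Y = q(q(Z, 2), leaf(2)).
Bind X := 2; substituting into the one remaining equation that mentions X gives: leaf(times(q(R, leaf(times(U, T))), times(times(times(2, R), 2), A))) = leaf(times(q(times(1, 2), Z), times(U, q(2, d)))).
Bind Y := q(q(Z, 2), leaf(2)); no other remaining equation mentions Y.
Bind T := leaf(3); substituting into the remaining equation gives: leaf(times(q(R, leaf(times(U, leaf(3)))), times(times(times(2, R), 2), A))) = leaf(times(q(times(1, 2), Z), times(U, q(2, d)))).
Decompose leaf/1: times(q(R, leaf(times(U, leaf(3)))), times(times(times(2, R), 2), A)) = times(q(times(1, 2), Z), times(U, q(2, d))).
Decompose times/2: q(R, leaf(times(U, leaf(3)))) = q(times(1, 2), Z),  times(times(times(2, R), 2), A) = times(U, q(2, d)).
Decompose q/2: R = times(1, 2),  leaf(times(U, leaf(3))) = Z.
Bind R := times(1, 2); substituting into the one remaining equation that mentions R gives: times(times(times(2, times(1, 2)), 2), A) = times(U, q(2, d)).
Bind Z := leaf(times(U, leaf(3))); no other remaining equation mentions Z. Substituting into the earlier binding gives Y := q(q(leaf(times(U, leaf(3))), 2), leaf(2)).
Decompose times/2: times(times(2, times(1, 2)), 2) = U,  A = q(2, d).
Bind U := times(times(2, times(1, 2)), 2); no other remaining equation mentions U. Substituting into the earlier bindings gives Y := q(q(leaf(times(times(times(2, times(1, 2)), 2), leaf(3))), 2), leaf(2)), Z := leaf(times(times(times(2, times(1, 2)), 2), leaf(3))).
Bind A := q(2, d).
MGU = { X = 2, Y = q(q(leaf(times(times(times(2, times(1, 2)), 2), leaf(3))), 2), leaf(2)), T = leaf(3), R = times(1, 2), Z = leaf(times(times(times(2, times(1, 2)), 2), leaf(3))), U = times(times(2, times(1, 2)), 2), A = q(2, d) }, so U = times(times(2, times(1, 2)), 2).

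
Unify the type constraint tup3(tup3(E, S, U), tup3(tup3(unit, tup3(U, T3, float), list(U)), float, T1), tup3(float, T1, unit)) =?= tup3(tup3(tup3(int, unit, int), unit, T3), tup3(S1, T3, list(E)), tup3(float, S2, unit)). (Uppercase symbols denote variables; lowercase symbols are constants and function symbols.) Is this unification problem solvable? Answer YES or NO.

YES

Decompose tup3/3: tup3(E, S, U) =?= tup3(tup3(int, unit, int), unit, T3),  tup3(tup3(unit, tup3(U, T3, float), list(U)), float, T1) =?= tup3(S1, T3, list(E)),  tup3(float, T1, unit) =?= tup3(float, S2, unit).
Decompose tup3/3: E =?= tup3(int, unit, int),  S =?= unit,  U =?= T3.
Bind E := tup3(int, unit, int); substituting into the one remaining equation that mentions E gives: tup3(tup3(unit, tup3(U, T3, float), list(U)), float, T1) =?= tup3(S1, T3, list(tup3(int, unit, int))).
Bind S := unit; no other remaining equation mentions S.
Bind U := T3; substituting into the one remaining equation that mentions U gives: tup3(tup3(unit, tup3(T3, T3, float), list(T3)), float, T1) =?= tup3(S1, T3, list(tup3(int, unit, int))).
Decompose tup3/3: tup3(unit, tup3(T3, T3, float), list(T3)) =?= S1,  float =?= T3,  T1 =?= list(tup3(int, unit, int)).
Bind S1 := tup3(unit, tup3(T3, T3, float), list(T3)); no other remaining equation mentions S1.
Bind T3 := float; no other remaining equation mentions T3. Substituting into the earlier bindings gives U := float, S1 := tup3(unit, tup3(float, float, float), list(float)).
Bind T1 := list(tup3(int, unit, int)); substituting into the remaining equation gives: tup3(float, list(tup3(int, unit, int)), unit) =?= tup3(float, S2, unit).
Decompose tup3/3: float =?= float,  list(tup3(int, unit, int)) =?= S2,  unit =?= unit.
Delete trivial equation float =?= float.
Bind S2 := list(tup3(int, unit, int)); no other remaining equation mentions S2.
Delete trivial equation unit =?= unit.
No equations remain and no clash or occurs-check failure arose, so a unifier exists.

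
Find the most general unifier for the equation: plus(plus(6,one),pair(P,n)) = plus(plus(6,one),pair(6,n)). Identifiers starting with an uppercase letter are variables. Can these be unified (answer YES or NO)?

YES

Decompose plus/2: plus(6,one) = plus(6,one),  pair(P,n) = pair(6,n).
Delete trivial equation plus(6,one) = plus(6,one).
Decompose pair/2: P = 6,  n = n.
Bind P := 6; no other remaining equation mentions P.
Delete trivial equation n = n.
No equations remain and no clash or occurs-check failure arose, so a unifier exists.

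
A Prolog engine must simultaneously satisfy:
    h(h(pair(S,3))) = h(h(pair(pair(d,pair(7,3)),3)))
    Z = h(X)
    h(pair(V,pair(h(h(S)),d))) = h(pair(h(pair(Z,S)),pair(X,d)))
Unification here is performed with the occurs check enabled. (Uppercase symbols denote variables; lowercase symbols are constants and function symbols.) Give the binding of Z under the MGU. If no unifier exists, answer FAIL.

Decompose h/1: h(pair(S,3)) = h(pair(pair(d,pair(7,3)),3)).
Decompose h/1: pair(S,3) = pair(pair(d,pair(7,3)),3).
Decompose pair/2: S = pair(d,pair(7,3)),  3 = 3.
Bind S := pair(d,pair(7,3)); substituting into the one remaining equation that mentions S gives: h(pair(V,pair(h(h(pair(d,pair(7,3)))),d))) = h(pair(h(pair(Z,pair(d,pair(7,3)))),pair(X,d))).
Delete trivial equation 3 = 3.
Bind Z := h(X); substituting into the remaining equation gives: h(pair(V,pair(h(h(pair(d,pair(7,3)))),d))) = h(pair(h(pair(h(X),pair(d,pair(7,3)))),pair(X,d))).
Decompose h/1: pair(V,pair(h(h(pair(d,pair(7,3)))),d)) = pair(h(pair(h(X),pair(d,pair(7,3)))),pair(X,d)).
Decompose pair/2: V = h(pair(h(X),pair(d,pair(7,3)))),  pair(h(h(pair(d,pair(7,3)))),d) = pair(X,d).
Bind V := h(pair(h(X),pair(d,pair(7,3)))); no other remaining equation mentions V.
Decompose pair/2: h(h(pair(d,pair(7,3)))) = X,  d = d.
Bind X := h(h(pair(d,pair(7,3)))); no other remaining equation mentions X. Substituting into the earlier bindings gives Z := h(h(h(pair(d,pair(7,3))))), V := h(pair(h(h(h(pair(d,pair(7,3))))),pair(d,pair(7,3)))).
Delete trivial equation d = d.
MGU = { S ↦ pair(d,pair(7,3)), Z ↦ h(h(h(pair(d,pair(7,3))))), V ↦ h(pair(h(h(h(pair(d,pair(7,3))))),pair(d,pair(7,3)))), X ↦ h(h(pair(d,pair(7,3)))) }, so Z ↦ h(h(h(pair(d,pair(7,3))))).

h(h(h(pair(d,pair(7,3)))))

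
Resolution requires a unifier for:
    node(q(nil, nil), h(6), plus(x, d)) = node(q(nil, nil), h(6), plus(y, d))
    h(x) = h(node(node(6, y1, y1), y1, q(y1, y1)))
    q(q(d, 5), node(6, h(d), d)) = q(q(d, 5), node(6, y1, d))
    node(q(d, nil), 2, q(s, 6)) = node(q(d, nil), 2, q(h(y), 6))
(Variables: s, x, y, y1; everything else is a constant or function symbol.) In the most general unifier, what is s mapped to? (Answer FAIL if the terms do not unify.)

Decompose node/3: q(nil, nil) = q(nil, nil),  h(6) = h(6),  plus(x, d) = plus(y, d).
Delete trivial equation q(nil, nil) = q(nil, nil).
Delete trivial equation h(6) = h(6).
Decompose plus/2: x = y,  d = d.
Bind x := y; substituting into the one remaining equation that mentions x gives: h(y) = h(node(node(6, y1, y1), y1, q(y1, y1))).
Delete trivial equation d = d.
Decompose h/1: y = node(node(6, y1, y1), y1, q(y1, y1)).
Bind y := node(node(6, y1, y1), y1, q(y1, y1)); substituting into the one remaining equation that mentions y gives: node(q(d, nil), 2, q(s, 6)) = node(q(d, nil), 2, q(h(node(node(6, y1, y1), y1, q(y1, y1))), 6)). Substituting into the earlier binding gives x := node(node(6, y1, y1), y1, q(y1, y1)).
Decompose q/2: q(d, 5) = q(d, 5),  node(6, h(d), d) = node(6, y1, d).
Delete trivial equation q(d, 5) = q(d, 5).
Decompose node/3: 6 = 6,  h(d) = y1,  d = d.
Delete trivial equation 6 = 6.
Bind y1 := h(d); substituting into the one remaining equation that mentions y1 gives: node(q(d, nil), 2, q(s, 6)) = node(q(d, nil), 2, q(h(node(node(6, h(d), h(d)), h(d), q(h(d), h(d)))), 6)). Substituting into the earlier bindings gives x := node(node(6, h(d), h(d)), h(d), q(h(d), h(d))), y := node(node(6, h(d), h(d)), h(d), q(h(d), h(d))).
Delete trivial equation d = d.
Decompose node/3: q(d, nil) = q(d, nil),  2 = 2,  q(s, 6) = q(h(node(node(6, h(d), h(d)), h(d), q(h(d), h(d)))), 6).
Delete trivial equation q(d, nil) = q(d, nil).
Delete trivial equation 2 = 2.
Decompose q/2: s = h(node(node(6, h(d), h(d)), h(d), q(h(d), h(d)))),  6 = 6.
Bind s := h(node(node(6, h(d), h(d)), h(d), q(h(d), h(d)))); no other remaining equation mentions s.
Delete trivial equation 6 = 6.
MGU = { x -> node(node(6, h(d), h(d)), h(d), q(h(d), h(d))), y -> node(node(6, h(d), h(d)), h(d), q(h(d), h(d))), y1 -> h(d), s -> h(node(node(6, h(d), h(d)), h(d), q(h(d), h(d)))) }, so s -> h(node(node(6, h(d), h(d)), h(d), q(h(d), h(d)))).

h(node(node(6, h(d), h(d)), h(d), q(h(d), h(d))))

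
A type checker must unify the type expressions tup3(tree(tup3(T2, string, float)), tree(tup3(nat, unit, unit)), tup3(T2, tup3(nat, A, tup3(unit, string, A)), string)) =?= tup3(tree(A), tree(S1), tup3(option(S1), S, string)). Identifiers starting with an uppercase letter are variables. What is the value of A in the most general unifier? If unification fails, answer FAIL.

Decompose tup3/3: tree(tup3(T2, string, float)) =?= tree(A),  tree(tup3(nat, unit, unit)) =?= tree(S1),  tup3(T2, tup3(nat, A, tup3(unit, string, A)), string) =?= tup3(option(S1), S, string).
Decompose tree/1: tup3(T2, string, float) =?= A.
Bind A := tup3(T2, string, float); substituting into the one remaining equation that mentions A gives: tup3(T2, tup3(nat, tup3(T2, string, float), tup3(unit, string, tup3(T2, string, float))), string) =?= tup3(option(S1), S, string).
Decompose tree/1: tup3(nat, unit, unit) =?= S1.
Bind S1 := tup3(nat, unit, unit); substituting into the remaining equation gives: tup3(T2, tup3(nat, tup3(T2, string, float), tup3(unit, string, tup3(T2, string, float))), string) =?= tup3(option(tup3(nat, unit, unit)), S, string).
Decompose tup3/3: T2 =?= option(tup3(nat, unit, unit)),  tup3(nat, tup3(T2, string, float), tup3(unit, string, tup3(T2, string, float))) =?= S,  string =?= string.
Bind T2 := option(tup3(nat, unit, unit)); substituting into the one remaining equation that mentions T2 gives: tup3(nat, tup3(option(tup3(nat, unit, unit)), string, float), tup3(unit, string, tup3(option(tup3(nat, unit, unit)), string, float))) =?= S. Substituting into the earlier binding gives A := tup3(option(tup3(nat, unit, unit)), string, float).
Bind S := tup3(nat, tup3(option(tup3(nat, unit, unit)), string, float), tup3(unit, string, tup3(option(tup3(nat, unit, unit)), string, float))); no other remaining equation mentions S.
Delete trivial equation string =?= string.
MGU = { A := tup3(option(tup3(nat, unit, unit)), string, float), S1 := tup3(nat, unit, unit), T2 := option(tup3(nat, unit, unit)), S := tup3(nat, tup3(option(tup3(nat, unit, unit)), string, float), tup3(unit, string, tup3(option(tup3(nat, unit, unit)), string, float))) }, so A := tup3(option(tup3(nat, unit, unit)), string, float).

tup3(option(tup3(nat, unit, unit)), string, float)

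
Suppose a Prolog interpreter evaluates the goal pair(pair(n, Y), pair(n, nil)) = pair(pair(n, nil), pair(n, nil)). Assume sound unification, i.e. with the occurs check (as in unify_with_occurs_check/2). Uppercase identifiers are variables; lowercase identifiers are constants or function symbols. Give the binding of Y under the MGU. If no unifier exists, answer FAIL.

nil

Decompose pair/2: pair(n, Y) = pair(n, nil),  pair(n, nil) = pair(n, nil).
Decompose pair/2: n = n,  Y = nil.
Delete trivial equation n = n.
Bind Y := nil; no other remaining equation mentions Y.
Delete trivial equation pair(n, nil) = pair(n, nil).
MGU = { Y -> nil }, so Y -> nil.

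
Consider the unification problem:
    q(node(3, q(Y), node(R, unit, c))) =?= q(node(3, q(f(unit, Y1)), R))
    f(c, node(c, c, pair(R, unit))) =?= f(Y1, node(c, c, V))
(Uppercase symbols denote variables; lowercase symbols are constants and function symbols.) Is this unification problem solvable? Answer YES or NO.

NO

Decompose q/1: node(3, q(Y), node(R, unit, c)) =?= node(3, q(f(unit, Y1)), R).
Decompose node/3: 3 =?= 3,  q(Y) =?= q(f(unit, Y1)),  node(R, unit, c) =?= R.
Delete trivial equation 3 =?= 3.
Decompose q/1: Y =?= f(unit, Y1).
Bind Y := f(unit, Y1); no other remaining equation mentions Y.
Occurs check fails: R occurs in node(R, unit, c); the equation R =?= node(R, unit, c) has no finite solution.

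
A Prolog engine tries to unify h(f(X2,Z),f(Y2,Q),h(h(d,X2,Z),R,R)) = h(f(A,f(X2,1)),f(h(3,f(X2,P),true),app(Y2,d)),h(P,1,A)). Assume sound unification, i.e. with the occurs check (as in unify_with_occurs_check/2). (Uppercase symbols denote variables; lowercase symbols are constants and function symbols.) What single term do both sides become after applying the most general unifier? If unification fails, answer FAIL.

h(f(1,f(1,1)),f(h(3,f(1,h(d,1,f(1,1))),true),app(h(3,f(1,h(d,1,f(1,1))),true),d)),h(h(d,1,f(1,1)),1,1))

Decompose h/3: f(X2,Z) = f(A,f(X2,1)),  f(Y2,Q) = f(h(3,f(X2,P),true),app(Y2,d)),  h(h(d,X2,Z),R,R) = h(P,1,A).
Decompose f/2: X2 = A,  Z = f(X2,1).
Bind X2 := A; substituting into the remaining equations gives: Z = f(A,1),  f(Y2,Q) = f(h(3,f(A,P),true),app(Y2,d)),  h(h(d,A,Z),R,R) = h(P,1,A).
Bind Z := f(A,1); substituting into the one remaining equation that mentions Z gives: h(h(d,A,f(A,1)),R,R) = h(P,1,A).
Decompose f/2: Y2 = h(3,f(A,P),true),  Q = app(Y2,d).
Bind Y2 := h(3,f(A,P),true); substituting into the one remaining equation that mentions Y2 gives: Q = app(h(3,f(A,P),true),d).
Bind Q := app(h(3,f(A,P),true),d); no other remaining equation mentions Q.
Decompose h/3: h(d,A,f(A,1)) = P,  R = 1,  R = A.
Bind P := h(d,A,f(A,1)); no other remaining equation mentions P. Substituting into the earlier bindings gives Y2 := h(3,f(A,h(d,A,f(A,1))),true), Q := app(h(3,f(A,h(d,A,f(A,1))),true),d).
Bind R := 1; substituting into the remaining equation gives: 1 = A.
Bind A := 1. Substituting into the earlier bindings gives X2 := 1, Z := f(1,1), Y2 := h(3,f(1,h(d,1,f(1,1))),true), Q := app(h(3,f(1,h(d,1,f(1,1))),true),d), P := h(d,1,f(1,1)).
Applying the MGU to either side gives h(f(1,f(1,1)),f(h(3,f(1,h(d,1,f(1,1))),true),app(h(3,f(1,h(d,1,f(1,1))),true),d)),h(h(d,1,f(1,1)),1,1)).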